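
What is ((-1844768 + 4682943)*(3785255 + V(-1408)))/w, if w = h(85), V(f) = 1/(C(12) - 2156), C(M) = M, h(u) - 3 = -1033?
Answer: -4606691067239565/441664 ≈ -1.0430e+10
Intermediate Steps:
h(u) = -1030 (h(u) = 3 - 1033 = -1030)
V(f) = -1/2144 (V(f) = 1/(12 - 2156) = 1/(-2144) = -1/2144)
w = -1030
((-1844768 + 4682943)*(3785255 + V(-1408)))/w = ((-1844768 + 4682943)*(3785255 - 1/2144))/(-1030) = (2838175*(8115586719/2144))*(-1/1030) = (23033455336197825/2144)*(-1/1030) = -4606691067239565/441664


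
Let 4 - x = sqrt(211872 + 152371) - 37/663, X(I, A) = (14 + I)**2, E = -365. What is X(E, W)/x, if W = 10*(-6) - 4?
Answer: -219643605207/160102700546 - 54155340369*sqrt(364243)/160102700546 ≈ -205.52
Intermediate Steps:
W = -64 (W = -60 - 4 = -64)
x = 2689/663 - sqrt(364243) (x = 4 - (sqrt(211872 + 152371) - 37/663) = 4 - (sqrt(364243) - 37*1/663) = 4 - (sqrt(364243) - 37/663) = 4 - (-37/663 + sqrt(364243)) = 4 + (37/663 - sqrt(364243)) = 2689/663 - sqrt(364243) ≈ -599.47)
X(E, W)/x = (14 - 365)**2/(2689/663 - sqrt(364243)) = (-351)**2/(2689/663 - sqrt(364243)) = 123201/(2689/663 - sqrt(364243))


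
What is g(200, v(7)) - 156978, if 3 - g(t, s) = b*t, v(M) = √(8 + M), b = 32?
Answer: -163375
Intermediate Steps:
g(t, s) = 3 - 32*t
g(200, v(7)) - 156978 = (3 - 32*200) - 156978 = (3 - 6400) - 156978 = -6397 - 156978 = -163375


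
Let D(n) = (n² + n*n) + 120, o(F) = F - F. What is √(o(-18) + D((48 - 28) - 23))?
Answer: √138 ≈ 11.747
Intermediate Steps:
o(F) = 0
D(n) = 120 + 2*n² (D(n) = (n² + n²) + 120 = 2*n² + 120 = 120 + 2*n²)
√(o(-18) + D((48 - 28) - 23)) = √(0 + (120 + 2*((48 - 28) - 23)²)) = √(0 + (120 + 2*(20 - 23)²)) = √(0 + (120 + 2*(-3)²)) = √(0 + (120 + 2*9)) = √(0 + (120 + 18)) = √(0 + 138) = √138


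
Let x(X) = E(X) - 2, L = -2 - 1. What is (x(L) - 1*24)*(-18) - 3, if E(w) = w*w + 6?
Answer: 195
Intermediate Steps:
E(w) = 6 + w**2 (E(w) = w**2 + 6 = 6 + w**2)
L = -3
x(X) = 4 + X**2 (x(X) = (6 + X**2) - 2 = 4 + X**2)
(x(L) - 1*24)*(-18) - 3 = ((4 + (-3)**2) - 1*24)*(-18) - 3 = ((4 + 9) - 24)*(-18) - 3 = (13 - 24)*(-18) - 3 = -11*(-18) - 3 = 198 - 3 = 195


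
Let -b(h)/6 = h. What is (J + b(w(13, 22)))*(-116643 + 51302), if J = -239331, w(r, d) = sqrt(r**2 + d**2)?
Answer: 15638126871 + 392046*sqrt(653) ≈ 1.5648e+10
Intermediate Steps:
w(r, d) = sqrt(d**2 + r**2)
b(h) = -6*h
(J + b(w(13, 22)))*(-116643 + 51302) = (-239331 - 6*sqrt(22**2 + 13**2))*(-116643 + 51302) = (-239331 - 6*sqrt(484 + 169))*(-65341) = (-239331 - 6*sqrt(653))*(-65341) = 15638126871 + 392046*sqrt(653)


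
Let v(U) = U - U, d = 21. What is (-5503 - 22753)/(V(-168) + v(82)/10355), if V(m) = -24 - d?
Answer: 28256/45 ≈ 627.91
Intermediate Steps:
v(U) = 0
V(m) = -45 (V(m) = -24 - 1*21 = -24 - 21 = -45)
(-5503 - 22753)/(V(-168) + v(82)/10355) = (-5503 - 22753)/(-45 + 0/10355) = -28256/(-45 + 0*(1/10355)) = -28256/(-45 + 0) = -28256/(-45) = -28256*(-1/45) = 28256/45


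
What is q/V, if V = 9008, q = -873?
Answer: -873/9008 ≈ -0.096914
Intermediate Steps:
q/V = -873/9008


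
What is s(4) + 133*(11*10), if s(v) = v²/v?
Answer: 14634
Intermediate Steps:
s(v) = v
s(4) + 133*(11*10) = 4 + 133*(11*10) = 4 + 133*110 = 4 + 14630 = 14634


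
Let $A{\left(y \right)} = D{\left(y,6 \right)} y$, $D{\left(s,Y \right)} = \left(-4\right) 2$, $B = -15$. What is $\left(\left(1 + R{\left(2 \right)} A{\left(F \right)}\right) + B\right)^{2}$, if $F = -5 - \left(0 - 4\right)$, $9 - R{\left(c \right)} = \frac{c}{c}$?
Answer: $2500$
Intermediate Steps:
$D{\left(s,Y \right)} = -8$
$R{\left(c \right)} = 8$ ($R{\left(c \right)} = 9 - \frac{c}{c} = 9 - 1 = 8$)
$F = -1$ ($F = -5 - \left(0 - 4\right) = -5 - -4 = -5 + 4 = -1$)
$A{\left(y \right)} = - 8 y$
$\left(\left(1 + R{\left(2 \right)} A{\left(F \right)}\right) + B\right)^{2} = \left(\left(1 + 8 \left(\left(-8\right) \left(-1\right)\right)\right) - 15\right)^{2} = \left(\left(1 + 8 \cdot 8\right) - 15\right)^{2} = \left(\left(1 + 64\right) - 15\right)^{2} = \left(65 - 15\right)^{2} = 50^{2} = 2500$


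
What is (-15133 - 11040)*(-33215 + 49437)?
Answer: -424578406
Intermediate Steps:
(-15133 - 11040)*(-33215 + 49437) = -26173*16222 = -424578406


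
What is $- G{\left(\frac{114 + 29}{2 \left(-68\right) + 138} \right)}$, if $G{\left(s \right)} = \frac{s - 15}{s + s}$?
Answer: $- \frac{113}{286} \approx -0.3951$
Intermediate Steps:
$G{\left(s \right)} = \frac{-15 + s}{2 s}$
$- G{\left(\frac{114 + 29}{2 \left(-68\right) + 138} \right)} = - \frac{-15 + \frac{114 + 29}{2 \left(-68\right) + 138}}{2 \frac{114 + 29}{2 \left(-68\right) + 138}} = - \frac{-15 + \frac{143}{-136 + 138}}{2 \frac{143}{-136 + 138}} = - \frac{-15 + \frac{143}{2}}{2 \cdot \frac{143}{2}} = - \frac{2 \cdot 113}{2 \cdot 143 \cdot 2} = \left(-1\right) \frac{113}{286} = - \frac{113}{286}$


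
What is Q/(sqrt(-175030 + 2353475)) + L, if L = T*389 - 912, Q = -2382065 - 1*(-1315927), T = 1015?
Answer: 393923 - 1066138*sqrt(2178445)/2178445 ≈ 3.9320e+5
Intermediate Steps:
Q = -1066138 (Q = -2382065 + 1315927 = -1066138)
L = 393923 (L = 1015*389 - 912 = 394835 - 912 = 393923)
Q/(sqrt(-175030 + 2353475)) + L = -1066138/sqrt(-175030 + 2353475) + 393923 = -1066138*sqrt(2178445)/2178445 + 393923 = 393923 - 1066138*sqrt(2178445)/2178445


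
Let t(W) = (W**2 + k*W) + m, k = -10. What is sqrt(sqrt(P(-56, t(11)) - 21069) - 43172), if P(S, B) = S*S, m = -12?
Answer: sqrt(-43172 + I*sqrt(17933)) ≈ 0.3223 + 207.78*I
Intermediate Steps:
t(W) = -12 + W**2 - 10*W (t(W) = (W**2 - 10*W) - 12 = -12 + W**2 - 10*W)
P(S, B) = S**2
sqrt(sqrt(P(-56, t(11)) - 21069) - 43172) = sqrt(sqrt((-56)**2 - 21069) - 43172) = sqrt(sqrt(3136 - 21069) - 43172) = sqrt(sqrt(-17933) - 43172) = sqrt(I*sqrt(17933) - 43172) = sqrt(-43172 + I*sqrt(17933))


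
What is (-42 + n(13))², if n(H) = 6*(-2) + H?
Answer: 1681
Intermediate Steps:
n(H) = -12 + H
(-42 + n(13))² = (-42 + (-12 + 13))² = (-42 + 1)² = (-41)² = 1681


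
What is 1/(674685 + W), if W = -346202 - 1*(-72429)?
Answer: 1/400912 ≈ 2.4943e-6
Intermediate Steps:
W = -273773 (W = -346202 + 72429 = -273773)
1/(674685 + W) = 1/(674685 - 273773) = 1/400912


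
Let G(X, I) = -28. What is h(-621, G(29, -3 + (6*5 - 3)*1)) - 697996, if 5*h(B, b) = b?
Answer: -3490008/5 ≈ -6.9800e+5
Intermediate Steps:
h(B, b) = b/5
h(-621, G(29, -3 + (6*5 - 3)*1)) - 697996 = (⅕)*(-28) - 697996 = -28/5 - 697996 = -3490008/5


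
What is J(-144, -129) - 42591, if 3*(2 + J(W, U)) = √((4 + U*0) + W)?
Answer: -42593 + 2*I*√35/3 ≈ -42593.0 + 3.9441*I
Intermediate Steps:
J(W, U) = -2 + √(4 + W)/3 (J(W, U) = -2 + √((4 + U*0) + W)/3 = -2 + √((4 + 0) + W)/3 = -2 + √(4 + W)/3)
J(-144, -129) - 42591 = (-2 + √(4 - 144)/3) - 42591 = (-2 + √(-140)/3) - 42591 = (-2 + (2*I*√35)/3) - 42591 = (-2 + 2*I*√35/3) - 42591 = -42593 + 2*I*√35/3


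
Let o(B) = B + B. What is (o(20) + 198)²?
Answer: 56644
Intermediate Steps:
o(B) = 2*B
(o(20) + 198)² = (2*20 + 198)² = (40 + 198)² = 238² = 56644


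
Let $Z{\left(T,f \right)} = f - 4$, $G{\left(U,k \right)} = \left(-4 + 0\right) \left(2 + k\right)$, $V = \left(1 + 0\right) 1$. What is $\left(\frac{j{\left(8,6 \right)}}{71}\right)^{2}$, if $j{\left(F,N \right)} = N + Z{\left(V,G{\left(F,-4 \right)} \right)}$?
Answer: $\frac{100}{5041} \approx 0.019837$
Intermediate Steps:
$V = 1$ ($V = 1 \cdot 1 = 1$)
$G{\left(U,k \right)} = -8 - 4 k$ ($G{\left(U,k \right)} = - 4 \left(2 + k\right) = -8 - 4 k$)
$Z{\left(T,f \right)} = -4 + f$
$j{\left(F,N \right)} = 4 + N$ ($j{\left(F,N \right)} = N - -4 = N + \left(-4 + \left(-8 + 16\right)\right) = N + \left(-4 + 8\right) = N + 4 = 4 + N$)
$\left(\frac{j{\left(8,6 \right)}}{71}\right)^{2} = \left(\frac{4 + 6}{71}\right)^{2} = \left(10 \cdot \frac{1}{71}\right)^{2} = \left(\frac{10}{71}\right)^{2} = \frac{100}{5041}$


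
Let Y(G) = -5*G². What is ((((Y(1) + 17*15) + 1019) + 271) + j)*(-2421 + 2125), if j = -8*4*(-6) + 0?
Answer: -512672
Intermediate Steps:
j = 192 (j = -32*(-6) + 0 = 192 + 0 = 192)
((((Y(1) + 17*15) + 1019) + 271) + j)*(-2421 + 2125) = ((((-5*1² + 17*15) + 1019) + 271) + 192)*(-2421 + 2125) = ((((-5*1 + 255) + 1019) + 271) + 192)*(-296) = ((((-5 + 255) + 1019) + 271) + 192)*(-296) = (((250 + 1019) + 271) + 192)*(-296) = ((1269 + 271) + 192)*(-296) = (1540 + 192)*(-296) = 1732*(-296) = -512672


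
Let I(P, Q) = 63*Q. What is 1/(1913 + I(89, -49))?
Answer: -1/1174 ≈ -0.00085179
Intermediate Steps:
1/(1913 + I(89, -49)) = 1/(1913 + 63*(-49)) = 1/(1913 - 3087) = 1/(-1174) = -1/1174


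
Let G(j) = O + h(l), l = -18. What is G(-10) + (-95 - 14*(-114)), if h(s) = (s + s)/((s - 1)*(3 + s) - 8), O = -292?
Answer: 334857/277 ≈ 1208.9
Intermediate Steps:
h(s) = 2*s/(-8 + (-1 + s)*(3 + s)) (h(s) = (2*s)/((-1 + s)*(3 + s) - 8) = (2*s)/(-8 + (-1 + s)*(3 + s)) = 2*s/(-8 + (-1 + s)*(3 + s)))
G(j) = -80920/277 (G(j) = -292 + 2*(-18)/(-11 + (-18)**2 + 2*(-18)) = -292 + 2*(-18)/(-11 + 324 - 36) = -292 + 2*(-18)/277 = -292 + 2*(-18)*(1/277) = -292 - 36/277 = -80920/277)
G(-10) + (-95 - 14*(-114)) = -80920/277 + (-95 - 14*(-114)) = -80920/277 + (-95 + 1596) = -80920/277 + 1501 = 334857/277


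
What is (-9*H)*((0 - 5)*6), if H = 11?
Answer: 2970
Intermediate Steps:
(-9*H)*((0 - 5)*6) = (-9*11)*((0 - 5)*6) = -(-495)*6 = -99*(-30) = 2970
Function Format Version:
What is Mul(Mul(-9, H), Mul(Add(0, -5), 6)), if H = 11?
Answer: 2970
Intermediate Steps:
Mul(Mul(-9, H), Mul(Add(0, -5), 6)) = Mul(Mul(-9, 11), Mul(Add(0, -5), 6)) = Mul(-99, Mul(-5, 6)) = Mul(-99, -30) = 2970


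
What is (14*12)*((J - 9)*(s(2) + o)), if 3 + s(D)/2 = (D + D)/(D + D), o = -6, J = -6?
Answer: 25200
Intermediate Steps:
s(D) = -4 (s(D) = -6 + 2*((D + D)/(D + D)) = -6 + 2*((2*D)/((2*D))) = -6 + 2*((2*D)*(1/(2*D))) = -6 + 2*1 = -6 + 2 = -4)
(14*12)*((J - 9)*(s(2) + o)) = (14*12)*((-6 - 9)*(-4 - 6)) = 168*(-15*(-10)) = 168*150 = 25200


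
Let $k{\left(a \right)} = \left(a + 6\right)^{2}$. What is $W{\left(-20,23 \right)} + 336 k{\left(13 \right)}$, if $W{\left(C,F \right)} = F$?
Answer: $121319$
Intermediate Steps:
$k{\left(a \right)} = \left(6 + a\right)^{2}$
$W{\left(-20,23 \right)} + 336 k{\left(13 \right)} = 23 + 336 \left(6 + 13\right)^{2} = 23 + 336 \cdot 19^{2} = 23 + 336 \cdot 361 = 23 + 121296 = 121319$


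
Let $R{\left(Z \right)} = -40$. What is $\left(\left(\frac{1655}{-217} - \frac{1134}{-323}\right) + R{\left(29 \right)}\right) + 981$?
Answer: $\frac{65667144}{70091} \approx 936.88$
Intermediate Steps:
$\left(\left(\frac{1655}{-217} - \frac{1134}{-323}\right) + R{\left(29 \right)}\right) + 981 = \left(\left(\frac{1655}{-217} - \frac{1134}{-323}\right) - 40\right) + 981 = \left(\left(1655 \left(- \frac{1}{217}\right) - - \frac{1134}{323}\right) - 40\right) + 981 = \left(\left(- \frac{1655}{217} + \frac{1134}{323}\right) - 40\right) + 981 = \left(- \frac{288487}{70091} - 40\right) + 981 = - \frac{3092127}{70091} + 981 = \frac{65667144}{70091}$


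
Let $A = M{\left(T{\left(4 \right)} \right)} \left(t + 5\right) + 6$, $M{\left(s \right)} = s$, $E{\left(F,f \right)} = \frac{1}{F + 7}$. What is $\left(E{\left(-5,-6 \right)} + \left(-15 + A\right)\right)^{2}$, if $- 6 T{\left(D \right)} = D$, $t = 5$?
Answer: $\frac{8281}{36} \approx 230.03$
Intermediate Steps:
$E{\left(F,f \right)} = \frac{1}{7 + F}$
$T{\left(D \right)} = - \frac{D}{6}$
$A = - \frac{2}{3}$ ($A = \left(- \frac{1}{6}\right) 4 \left(5 + 5\right) + 6 = \left(- \frac{2}{3}\right) 10 + 6 = - \frac{20}{3} + 6 = - \frac{2}{3} \approx -0.66667$)
$\left(E{\left(-5,-6 \right)} + \left(-15 + A\right)\right)^{2} = \left(\frac{1}{7 - 5} - \frac{47}{3}\right)^{2} = \left(\frac{1}{2} - \frac{47}{3}\right)^{2} = \left(- \frac{91}{6}\right)^{2} = \frac{8281}{36}$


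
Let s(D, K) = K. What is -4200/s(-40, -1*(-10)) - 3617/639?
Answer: -271997/639 ≈ -425.66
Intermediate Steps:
-4200/s(-40, -1*(-10)) - 3617/639 = -4200/((-1*(-10))) - 3617/639 = -4200/10 - 3617*1/639 = -4200*1/10 - 3617/639 = -420 - 3617/639 = -271997/639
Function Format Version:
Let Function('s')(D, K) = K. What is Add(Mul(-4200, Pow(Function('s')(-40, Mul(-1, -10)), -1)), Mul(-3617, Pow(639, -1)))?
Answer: Rational(-271997, 639) ≈ -425.66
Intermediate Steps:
Add(Mul(-4200, Pow(Function('s')(-40, Mul(-1, -10)), -1)), Mul(-3617, Pow(639, -1))) = Add(Mul(-4200, Pow(Mul(-1, -10), -1)), Mul(-3617, Pow(639, -1))) = Add(Mul(-4200, Pow(10, -1)), Mul(-3617, Rational(1, 639))) = Add(Mul(-4200, Rational(1, 10)), Rational(-3617, 639)) = Add(-420, Rational(-3617, 639)) = Rational(-271997, 639)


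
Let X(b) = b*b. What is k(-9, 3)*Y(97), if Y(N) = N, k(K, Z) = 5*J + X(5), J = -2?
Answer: 1455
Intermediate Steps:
X(b) = b**2
k(K, Z) = 15 (k(K, Z) = 5*(-2) + 5**2 = -10 + 25 = 15)
k(-9, 3)*Y(97) = 15*97 = 1455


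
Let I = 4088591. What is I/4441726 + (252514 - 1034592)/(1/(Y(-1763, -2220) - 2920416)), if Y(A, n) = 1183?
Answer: 10140762078622704915/4441726 ≈ 2.2831e+12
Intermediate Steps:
I/4441726 + (252514 - 1034592)/(1/(Y(-1763, -2220) - 2920416)) = 4088591/4441726 + (252514 - 1034592)/(1/(1183 - 2920416)) = 4088591*(1/4441726) - 782078/(1/(-2919233)) = 4088591/4441726 - 782078/(-1/2919233) = 4088591/4441726 - 782078*(-2919233) = 4088591/4441726 + 2283067906174 = 10140762078622704915/4441726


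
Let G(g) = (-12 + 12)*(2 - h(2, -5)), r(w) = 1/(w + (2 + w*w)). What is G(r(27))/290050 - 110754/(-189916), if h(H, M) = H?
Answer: 55377/94958 ≈ 0.58317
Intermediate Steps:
r(w) = 1/(2 + w + w²) (r(w) = 1/(w + (2 + w²)) = 1/(2 + w + w²))
G(g) = 0 (G(g) = (-12 + 12)*(2 - 1*2) = 0*(2 - 2) = 0*0 = 0)
G(r(27))/290050 - 110754/(-189916) = 0/290050 - 110754/(-189916) = 0*(1/290050) - 110754*(-1/189916) = 0 + 55377/94958 = 55377/94958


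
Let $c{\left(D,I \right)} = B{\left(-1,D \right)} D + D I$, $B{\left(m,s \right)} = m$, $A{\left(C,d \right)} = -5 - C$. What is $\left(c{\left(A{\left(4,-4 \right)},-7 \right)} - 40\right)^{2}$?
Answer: $1024$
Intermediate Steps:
$c{\left(D,I \right)} = - D + D I$
$\left(c{\left(A{\left(4,-4 \right)},-7 \right)} - 40\right)^{2} = \left(\left(-5 - 4\right) \left(-1 - 7\right) - 40\right)^{2} = \left(\left(-5 - 4\right) \left(-8\right) - 40\right)^{2} = \left(\left(-9\right) \left(-8\right) - 40\right)^{2} = \left(72 - 40\right)^{2} = 32^{2} = 1024$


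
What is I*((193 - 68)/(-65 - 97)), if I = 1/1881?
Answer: -125/304722 ≈ -0.00041021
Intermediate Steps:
I = 1/1881 ≈ 0.00053163
I*((193 - 68)/(-65 - 97)) = ((193 - 68)/(-65 - 97))/1881 = (125/(-162))/1881 = (125*(-1/162))/1881 = (1/1881)*(-125/162) = -125/304722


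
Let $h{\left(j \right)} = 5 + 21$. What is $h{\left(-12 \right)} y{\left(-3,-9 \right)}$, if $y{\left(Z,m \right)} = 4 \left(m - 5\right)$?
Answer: $-1456$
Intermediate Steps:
$h{\left(j \right)} = 26$
$y{\left(Z,m \right)} = -20 + 4 m$ ($y{\left(Z,m \right)} = 4 \left(-5 + m\right) = -20 + 4 m$)
$h{\left(-12 \right)} y{\left(-3,-9 \right)} = 26 \left(-20 + 4 \left(-9\right)\right) = 26 \left(-20 - 36\right) = 26 \left(-56\right) = -1456$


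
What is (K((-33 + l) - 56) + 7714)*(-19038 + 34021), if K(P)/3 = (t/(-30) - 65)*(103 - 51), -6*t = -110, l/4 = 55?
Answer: -113331412/3 ≈ -3.7777e+7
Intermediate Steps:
l = 220 (l = 4*55 = 220)
t = 55/3 (t = -⅙*(-110) = 55/3 ≈ 18.333)
K(P) = -30706/3 (K(P) = 3*(((55/3)/(-30) - 65)*(103 - 51)) = 3*(((55/3)*(-1/30) - 65)*52) = 3*((-11/18 - 65)*52) = 3*(-1181/18*52) = 3*(-30706/9) = -30706/3)
(K((-33 + l) - 56) + 7714)*(-19038 + 34021) = (-30706/3 + 7714)*(-19038 + 34021) = -7564/3*14983 = -113331412/3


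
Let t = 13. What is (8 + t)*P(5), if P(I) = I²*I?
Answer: 2625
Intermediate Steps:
P(I) = I³
(8 + t)*P(5) = (8 + 13)*5³ = 21*125 = 2625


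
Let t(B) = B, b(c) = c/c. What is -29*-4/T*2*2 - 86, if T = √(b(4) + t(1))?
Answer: -86 + 232*√2 ≈ 242.10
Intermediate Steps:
b(c) = 1
T = √2 (T = √(1 + 1) = √2 ≈ 1.4142)
-29*-4/T*2*2 - 86 = -29*-4*√2/2*2*2 - 86 = -29*-2*√2*2*2 - 86 = -29*(-4*√2)*2 - 86 = -(-232)*√2 - 86 = 232*√2 - 86 = -86 + 232*√2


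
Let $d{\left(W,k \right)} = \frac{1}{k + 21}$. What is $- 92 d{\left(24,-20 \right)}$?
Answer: $-92$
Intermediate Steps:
$d{\left(W,k \right)} = \frac{1}{21 + k}$
$- 92 d{\left(24,-20 \right)} = - \frac{92}{21 - 20} = - \frac{92}{1} = \left(-92\right) 1 = -92$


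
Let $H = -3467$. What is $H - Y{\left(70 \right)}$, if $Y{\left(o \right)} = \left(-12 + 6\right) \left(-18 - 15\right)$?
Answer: $-3665$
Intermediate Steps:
$Y{\left(o \right)} = 198$ ($Y{\left(o \right)} = \left(-6\right) \left(-33\right) = 198$)
$H - Y{\left(70 \right)} = -3467 - 198 = -3665$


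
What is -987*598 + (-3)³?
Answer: -590253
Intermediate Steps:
-987*598 + (-3)³ = -590226 - 27 = -590253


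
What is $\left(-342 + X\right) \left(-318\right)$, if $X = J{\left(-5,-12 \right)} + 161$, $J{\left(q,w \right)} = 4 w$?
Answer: $72822$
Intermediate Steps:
$X = 113$ ($X = 4 \left(-12\right) + 161 = -48 + 161 = 113$)
$\left(-342 + X\right) \left(-318\right) = \left(-342 + 113\right) \left(-318\right) = \left(-229\right) \left(-318\right) = 72822$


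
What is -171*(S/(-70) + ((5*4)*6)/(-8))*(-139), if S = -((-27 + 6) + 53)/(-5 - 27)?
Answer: -24981219/70 ≈ -3.5687e+5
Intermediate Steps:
S = 1 (S = -(-21 + 53)/(-32) = -32*(-1)/32 = -1*(-1) = 1)
-171*(S/(-70) + ((5*4)*6)/(-8))*(-139) = -171*(1/(-70) + ((5*4)*6)/(-8))*(-139) = -171*(1*(-1/70) + (20*6)*(-⅛))*(-139) = -171*(-1/70 + 120*(-⅛))*(-139) = -171*(-1/70 - 15)*(-139) = -171*(-1051/70)*(-139) = (179721/70)*(-139) = -24981219/70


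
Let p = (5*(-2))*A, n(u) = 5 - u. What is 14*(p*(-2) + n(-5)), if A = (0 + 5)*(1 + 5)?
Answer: 8540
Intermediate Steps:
A = 30 (A = 5*6 = 30)
p = -300 (p = (5*(-2))*30 = -10*30 = -300)
14*(p*(-2) + n(-5)) = 14*(-300*(-2) + (5 - 1*(-5))) = 14*(600 + (5 + 5)) = 14*(600 + 10) = 14*610 = 8540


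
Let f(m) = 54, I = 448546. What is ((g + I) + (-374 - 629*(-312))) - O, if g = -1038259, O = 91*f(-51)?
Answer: -398753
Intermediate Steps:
O = 4914 (O = 91*54 = 4914)
((g + I) + (-374 - 629*(-312))) - O = ((-1038259 + 448546) + (-374 - 629*(-312))) - 1*4914 = (-589713 + (-374 + 196248)) - 4914 = (-589713 + 195874) - 4914 = -393839 - 4914 = -398753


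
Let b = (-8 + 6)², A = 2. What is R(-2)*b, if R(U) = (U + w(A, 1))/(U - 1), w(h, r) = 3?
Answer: -4/3 ≈ -1.3333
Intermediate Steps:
b = 4 (b = (-2)² = 4)
R(U) = (3 + U)/(-1 + U) (R(U) = (U + 3)/(U - 1) = (3 + U)/(-1 + U))
R(-2)*b = ((3 - 2)/(-1 - 2))*4 = (1/(-3))*4 = -⅓*1*4 = -⅓*4 = -4/3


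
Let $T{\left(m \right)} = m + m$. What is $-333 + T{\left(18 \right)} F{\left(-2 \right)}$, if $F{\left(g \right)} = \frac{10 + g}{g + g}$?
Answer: $-405$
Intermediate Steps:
$T{\left(m \right)} = 2 m$
$F{\left(g \right)} = \frac{10 + g}{2 g}$
$-333 + T{\left(18 \right)} F{\left(-2 \right)} = -333 + 2 \cdot 18 \frac{10 - 2}{2 \left(-2\right)} = -333 + 36 \cdot \frac{1}{2} \left(- \frac{1}{2}\right) 8 = -333 + 36 \left(-2\right) = -333 - 72 = -405$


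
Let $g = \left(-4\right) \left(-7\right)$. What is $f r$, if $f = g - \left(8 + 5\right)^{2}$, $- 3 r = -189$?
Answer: $-8883$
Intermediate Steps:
$g = 28$
$r = 63$ ($r = \left(- \frac{1}{3}\right) \left(-189\right) = 63$)
$f = -141$ ($f = 28 - \left(8 + 5\right)^{2} = 28 - 13^{2} = 28 - 169 = -141$)
$f r = \left(-141\right) 63 = -8883$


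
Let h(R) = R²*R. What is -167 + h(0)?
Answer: -167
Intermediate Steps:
h(R) = R³
-167 + h(0) = -167 + 0³ = -167 + 0 = -167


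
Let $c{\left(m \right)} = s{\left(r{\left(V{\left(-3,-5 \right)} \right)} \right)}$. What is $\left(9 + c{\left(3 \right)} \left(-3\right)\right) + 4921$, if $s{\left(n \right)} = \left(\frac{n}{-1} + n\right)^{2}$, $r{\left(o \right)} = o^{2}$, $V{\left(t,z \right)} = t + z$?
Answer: $4930$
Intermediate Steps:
$s{\left(n \right)} = 0$ ($s{\left(n \right)} = \left(n \left(-1\right) + n\right)^{2} = \left(- n + n\right)^{2} = 0^{2} = 0$)
$c{\left(m \right)} = 0$
$\left(9 + c{\left(3 \right)} \left(-3\right)\right) + 4921 = \left(9 + 0 \left(-3\right)\right) + 4921 = \left(9 + 0\right) + 4921 = 9 + 4921 = 4930$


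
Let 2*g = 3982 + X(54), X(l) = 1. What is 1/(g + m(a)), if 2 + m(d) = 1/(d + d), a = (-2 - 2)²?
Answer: 32/63665 ≈ 0.00050263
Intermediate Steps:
a = 16 (a = (-4)² = 16)
m(d) = -2 + 1/(2*d) (m(d) = -2 + 1/(d + d) = -2 + 1/(2*d))
g = 3983/2 (g = (3982 + 1)/2 = (½)*3983 = 3983/2 ≈ 1991.5)
1/(g + m(a)) = 1/(3983/2 + (-2 + (½)/16)) = 1/(3983/2 + (-2 + (½)*(1/16))) = 1/(3983/2 + (-2 + 1/32)) = 1/(3983/2 - 63/32) = 1/(63665/32) = 32/63665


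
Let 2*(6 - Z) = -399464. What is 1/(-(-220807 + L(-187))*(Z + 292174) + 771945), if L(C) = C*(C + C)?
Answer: 1/74215043473 ≈ 1.3474e-11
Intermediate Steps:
Z = 199738 (Z = 6 - 1/2*(-399464) = 6 + 199732 = 199738)
L(C) = 2*C**2 (L(C) = C*(2*C) = 2*C**2)
1/(-(-220807 + L(-187))*(Z + 292174) + 771945) = 1/(-(-220807 + 2*(-187)**2)*(199738 + 292174) + 771945) = 1/(-(-220807 + 2*34969)*491912 + 771945) = 1/(-(-220807 + 69938)*491912 + 771945) = 1/(-(-150869)*491912 + 771945) = 1/(-1*(-74214271528) + 771945) = 1/(74214271528 + 771945) = 1/74215043473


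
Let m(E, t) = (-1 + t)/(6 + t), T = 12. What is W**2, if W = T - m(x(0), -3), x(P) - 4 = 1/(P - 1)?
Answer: 1600/9 ≈ 177.78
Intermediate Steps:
x(P) = 4 + 1/(-1 + P) (x(P) = 4 + 1/(P - 1) = 4 + 1/(-1 + P))
m(E, t) = (-1 + t)/(6 + t)
W = 40/3 (W = 12 - (-1 - 3)/(6 - 3) = 12 - (-4)/3 = 12 - 1*(-4/3) = 12 + 4/3 = 40/3 ≈ 13.333)
W**2 = (40/3)**2 = 1600/9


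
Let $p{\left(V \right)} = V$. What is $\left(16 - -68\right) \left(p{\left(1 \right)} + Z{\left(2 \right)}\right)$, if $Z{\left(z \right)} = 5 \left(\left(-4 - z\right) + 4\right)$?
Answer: $-756$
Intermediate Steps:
$Z{\left(z \right)} = - 5 z$ ($Z{\left(z \right)} = 5 \left(- z\right) = - 5 z$)
$\left(16 - -68\right) \left(p{\left(1 \right)} + Z{\left(2 \right)}\right) = \left(16 - -68\right) \left(1 - 10\right) = \left(16 + 68\right) \left(1 - 10\right) = 84 \left(-9\right) = -756$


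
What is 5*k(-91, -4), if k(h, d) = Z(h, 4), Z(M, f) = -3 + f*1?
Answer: 5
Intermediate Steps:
Z(M, f) = -3 + f
k(h, d) = 1 (k(h, d) = -3 + 4 = 1)
5*k(-91, -4) = 5*1 = 5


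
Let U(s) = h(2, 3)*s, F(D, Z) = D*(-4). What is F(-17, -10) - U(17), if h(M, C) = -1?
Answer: 85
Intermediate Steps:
F(D, Z) = -4*D
U(s) = -s
F(-17, -10) - U(17) = -4*(-17) - (-1)*17 = 68 - 1*(-17) = 68 + 17 = 85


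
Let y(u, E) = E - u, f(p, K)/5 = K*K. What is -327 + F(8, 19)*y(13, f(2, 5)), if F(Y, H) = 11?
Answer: 905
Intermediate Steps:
f(p, K) = 5*K² (f(p, K) = 5*(K*K) = 5*K²)
-327 + F(8, 19)*y(13, f(2, 5)) = -327 + 11*(5*5² - 1*13) = -327 + 11*(5*25 - 13) = -327 + 11*(125 - 13) = -327 + 11*112 = -327 + 1232 = 905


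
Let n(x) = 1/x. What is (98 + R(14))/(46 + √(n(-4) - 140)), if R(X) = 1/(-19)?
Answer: 342424/171475 - 3722*I*√561/171475 ≈ 1.9969 - 0.51411*I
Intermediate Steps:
R(X) = -1/19
(98 + R(14))/(46 + √(n(-4) - 140)) = (98 - 1/19)/(46 + √(1/(-4) - 140)) = 1861/(19*(46 + √(-¼ - 140))) = 1861/(19*(46 + √(-561/4))) = 1861/(19*(46 + I*√561/2))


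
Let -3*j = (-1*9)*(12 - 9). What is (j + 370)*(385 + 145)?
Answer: 200870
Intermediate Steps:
j = 9 (j = -(-1*9)*(12 - 9)/3 = -(-3)*3 = -1/3*(-27) = 9)
(j + 370)*(385 + 145) = (9 + 370)*(385 + 145) = 379*530 = 200870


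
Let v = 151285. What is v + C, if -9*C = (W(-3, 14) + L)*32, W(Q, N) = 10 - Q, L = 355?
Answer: 1349789/9 ≈ 1.4998e+5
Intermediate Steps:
C = -11776/9 (C = -((10 - 1*(-3)) + 355)*32/9 = -((10 + 3) + 355)*32/9 = -(13 + 355)*32/9 = -368*32/9 = -⅑*11776 = -11776/9 ≈ -1308.4)
v + C = 151285 - 11776/9 = 1349789/9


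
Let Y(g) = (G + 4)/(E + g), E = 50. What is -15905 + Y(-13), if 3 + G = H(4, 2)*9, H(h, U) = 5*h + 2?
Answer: -588286/37 ≈ -15900.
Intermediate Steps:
H(h, U) = 2 + 5*h
G = 195 (G = -3 + (2 + 5*4)*9 = -3 + (2 + 20)*9 = -3 + 22*9 = -3 + 198 = 195)
Y(g) = 199/(50 + g) (Y(g) = (195 + 4)/(50 + g) = 199/(50 + g))
-15905 + Y(-13) = -15905 + 199/(50 - 13) = -15905 + 199/37 = -588286/37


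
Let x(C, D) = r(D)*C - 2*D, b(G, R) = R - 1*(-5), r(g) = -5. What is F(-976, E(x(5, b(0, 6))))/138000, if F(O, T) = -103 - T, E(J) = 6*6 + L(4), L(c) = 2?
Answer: -47/46000 ≈ -0.0010217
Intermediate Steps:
b(G, R) = 5 + R (b(G, R) = R + 5 = 5 + R)
x(C, D) = -5*C - 2*D
E(J) = 38 (E(J) = 6*6 + 2 = 36 + 2 = 38)
F(-976, E(x(5, b(0, 6))))/138000 = (-103 - 1*38)/138000 = (-103 - 38)*(1/138000) = -141*1/138000 = -47/46000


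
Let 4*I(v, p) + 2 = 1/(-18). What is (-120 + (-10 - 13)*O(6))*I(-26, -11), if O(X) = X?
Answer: 1591/12 ≈ 132.58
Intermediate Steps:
I(v, p) = -37/72 (I(v, p) = -1/2 + (1/4)/(-18) = -1/2 + (1/4)*(-1/18) = -1/2 - 1/72 = -37/72)
(-120 + (-10 - 13)*O(6))*I(-26, -11) = (-120 + (-10 - 13)*6)*(-37/72) = (-120 - 23*6)*(-37/72) = (-120 - 138)*(-37/72) = -258*(-37/72) = 1591/12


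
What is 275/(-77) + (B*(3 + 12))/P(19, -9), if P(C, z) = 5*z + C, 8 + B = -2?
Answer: 200/91 ≈ 2.1978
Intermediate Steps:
B = -10 (B = -8 - 2 = -10)
P(C, z) = C + 5*z
275/(-77) + (B*(3 + 12))/P(19, -9) = 275/(-77) + (-10*(3 + 12))/(19 + 5*(-9)) = 275*(-1/77) + (-10*15)/(19 - 45) = -25/7 - 150/(-26) = -25/7 - 150*(-1/26) = -25/7 + 75/13 = 200/91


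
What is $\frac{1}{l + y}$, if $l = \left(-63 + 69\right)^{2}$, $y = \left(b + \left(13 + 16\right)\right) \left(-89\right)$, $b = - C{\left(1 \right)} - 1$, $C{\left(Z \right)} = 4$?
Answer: $- \frac{1}{2100} \approx -0.00047619$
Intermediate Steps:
$b = -5$ ($b = \left(-1\right) 4 - 1 = -4 - 1 = -5$)
$y = -2136$ ($y = \left(-5 + \left(13 + 16\right)\right) \left(-89\right) = \left(-5 + 29\right) \left(-89\right) = 24 \left(-89\right) = -2136$)
$l = 36$ ($l = 6^{2} = 36$)
$\frac{1}{l + y} = \frac{1}{36 - 2136} = \frac{1}{-2100} = - \frac{1}{2100}$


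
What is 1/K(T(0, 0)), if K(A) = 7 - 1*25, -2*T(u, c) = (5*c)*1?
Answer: -1/18 ≈ -0.055556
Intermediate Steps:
T(u, c) = -5*c/2
K(A) = -18 (K(A) = 7 - 25 = -18)
1/K(T(0, 0)) = 1/(-18) = -1/18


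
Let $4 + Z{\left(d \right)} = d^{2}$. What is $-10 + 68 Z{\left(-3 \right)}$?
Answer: $330$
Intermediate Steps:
$Z{\left(d \right)} = -4 + d^{2}$
$-10 + 68 Z{\left(-3 \right)} = -10 + 68 \left(-4 + \left(-3\right)^{2}\right) = -10 + 68 \left(-4 + 9\right) = -10 + 68 \cdot 5 = -10 + 340 = 330$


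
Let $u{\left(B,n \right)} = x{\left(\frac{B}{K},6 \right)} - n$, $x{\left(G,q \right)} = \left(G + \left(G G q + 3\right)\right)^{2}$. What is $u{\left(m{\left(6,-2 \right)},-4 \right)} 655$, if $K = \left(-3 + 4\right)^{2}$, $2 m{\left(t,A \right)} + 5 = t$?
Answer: $18995$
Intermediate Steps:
$m{\left(t,A \right)} = - \frac{5}{2} + \frac{t}{2}$
$K = 1$ ($K = 1^{2} = 1$)
$x{\left(G,q \right)} = \left(3 + G + q G^{2}\right)^{2}$ ($x{\left(G,q \right)} = \left(G + \left(G^{2} q + 3\right)\right)^{2} = \left(G + \left(q G^{2} + 3\right)\right)^{2} = \left(G + \left(3 + q G^{2}\right)\right)^{2} = \left(3 + G + q G^{2}\right)^{2}$)
$u{\left(B,n \right)} = \left(3 + B + 6 B^{2}\right)^{2} - n$ ($u{\left(B,n \right)} = \left(3 + \frac{B}{1} + 6 \left(\frac{B}{1}\right)^{2}\right)^{2} - n = \left(3 + B 1 + 6 \left(B 1\right)^{2}\right)^{2} - n = \left(3 + B + 6 B^{2}\right)^{2} - n$)
$u{\left(m{\left(6,-2 \right)},-4 \right)} 655 = \left(\left(3 + \left(- \frac{5}{2} + \frac{1}{2} \cdot 6\right) + 6 \left(- \frac{5}{2} + \frac{1}{2} \cdot 6\right)^{2}\right)^{2} - -4\right) 655 = \left(\left(3 + \left(- \frac{5}{2} + 3\right) + 6 \left(- \frac{5}{2} + 3\right)^{2}\right)^{2} + 4\right) 655 = \left(\left(3 + \frac{1}{2} + \frac{6}{4}\right)^{2} + 4\right) 655 = \left(\left(3 + \frac{1}{2} + 6 \cdot \frac{1}{4}\right)^{2} + 4\right) 655 = \left(\left(3 + \frac{1}{2} + \frac{3}{2}\right)^{2} + 4\right) 655 = \left(5^{2} + 4\right) 655 = \left(25 + 4\right) 655 = 29 \cdot 655 = 18995$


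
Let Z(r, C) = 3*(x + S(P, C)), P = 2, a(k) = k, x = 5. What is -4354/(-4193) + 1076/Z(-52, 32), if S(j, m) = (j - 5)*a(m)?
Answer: -474718/163527 ≈ -2.9030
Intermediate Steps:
S(j, m) = m*(-5 + j) (S(j, m) = (j - 5)*m = (-5 + j)*m = m*(-5 + j))
Z(r, C) = 15 - 9*C (Z(r, C) = 3*(5 + C*(-5 + 2)) = 3*(5 + C*(-3)) = 3*(5 - 3*C) = 15 - 9*C)
-4354/(-4193) + 1076/Z(-52, 32) = -4354/(-4193) + 1076/(15 - 9*32) = -4354*(-1/4193) + 1076/(15 - 288) = 622/599 + 1076/(-273) = 622/599 + 1076*(-1/273) = 622/599 - 1076/273 = -474718/163527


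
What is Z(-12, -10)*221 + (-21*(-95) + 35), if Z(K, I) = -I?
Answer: 4240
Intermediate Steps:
Z(-12, -10)*221 + (-21*(-95) + 35) = -1*(-10)*221 + (-21*(-95) + 35) = 10*221 + (1995 + 35) = 2210 + 2030 = 4240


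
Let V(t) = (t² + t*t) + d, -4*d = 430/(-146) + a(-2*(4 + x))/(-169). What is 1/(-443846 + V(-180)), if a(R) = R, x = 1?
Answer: -49348/18705126403 ≈ -2.6382e-6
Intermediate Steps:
d = 35605/49348 (d = -(430/(-146) - 2*(4 + 1)/(-169))/4 = -(430*(-1/146) - 2*5*(-1/169))/4 = -(-215/73 - 10*(-1/169))/4 = -(-215/73 + 10/169)/4 = -¼*(-35605/12337) = 35605/49348 ≈ 0.72151)
V(t) = 35605/49348 + 2*t² (V(t) = (t² + t*t) + 35605/49348 = (t² + t²) + 35605/49348 = 2*t² + 35605/49348 = 35605/49348 + 2*t²)
1/(-443846 + V(-180)) = 1/(-443846 + (35605/49348 + 2*(-180)²)) = 1/(-443846 + (35605/49348 + 2*32400)) = 1/(-443846 + (35605/49348 + 64800)) = 1/(-443846 + 3197786005/49348) = 1/(-18705126403/49348) = -49348/18705126403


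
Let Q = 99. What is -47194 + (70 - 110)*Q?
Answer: -51154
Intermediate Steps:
-47194 + (70 - 110)*Q = -47194 + (70 - 110)*99 = -47194 - 40*99 = -47194 - 3960 = -51154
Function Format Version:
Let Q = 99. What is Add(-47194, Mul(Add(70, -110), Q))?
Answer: -51154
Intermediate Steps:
Add(-47194, Mul(Add(70, -110), Q)) = Add(-47194, Mul(Add(70, -110), 99)) = Add(-47194, Mul(-40, 99)) = Add(-47194, -3960) = -51154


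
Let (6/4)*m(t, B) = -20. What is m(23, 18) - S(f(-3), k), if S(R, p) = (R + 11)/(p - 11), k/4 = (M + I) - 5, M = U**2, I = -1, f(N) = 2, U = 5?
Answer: -203/15 ≈ -13.533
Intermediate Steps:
m(t, B) = -40/3 (m(t, B) = (2/3)*(-20) = -40/3)
M = 25 (M = 5**2 = 25)
k = 76 (k = 4*((25 - 1) - 5) = 4*(24 - 5) = 4*19 = 76)
S(R, p) = (11 + R)/(-11 + p)
m(23, 18) - S(f(-3), k) = -40/3 - (11 + 2)/(-11 + 76) = -40/3 - 13/65 = -40/3 - 1*1/5 = -40/3 - 1/5 = -203/15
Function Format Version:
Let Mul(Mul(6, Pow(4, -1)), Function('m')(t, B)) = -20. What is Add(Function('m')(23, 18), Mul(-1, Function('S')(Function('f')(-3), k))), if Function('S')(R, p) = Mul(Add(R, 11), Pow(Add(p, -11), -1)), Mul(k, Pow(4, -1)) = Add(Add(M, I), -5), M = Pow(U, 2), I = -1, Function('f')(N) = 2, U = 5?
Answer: Rational(-203, 15) ≈ -13.533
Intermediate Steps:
Function('m')(t, B) = Rational(-40, 3) (Function('m')(t, B) = Mul(Rational(2, 3), -20) = Rational(-40, 3))
M = 25 (M = Pow(5, 2) = 25)
k = 76 (k = Mul(4, Add(Add(25, -1), -5)) = Mul(4, Add(24, -5)) = Mul(4, 19) = 76)
Function('S')(R, p) = Mul(Pow(Add(-11, p), -1), Add(11, R)) (Function('S')(R, p) = Mul(Add(11, R), Pow(Add(-11, p), -1)) = Mul(Pow(Add(-11, p), -1), Add(11, R)))
Add(Function('m')(23, 18), Mul(-1, Function('S')(Function('f')(-3), k))) = Add(Rational(-40, 3), Mul(-1, Mul(Pow(Add(-11, 76), -1), Add(11, 2)))) = Add(Rational(-40, 3), Mul(-1, Mul(Pow(65, -1), 13))) = Add(Rational(-40, 3), Mul(-1, Mul(Rational(1, 65), 13))) = Add(Rational(-40, 3), Mul(-1, Rational(1, 5))) = Add(Rational(-40, 3), Rational(-1, 5)) = Rational(-203, 15)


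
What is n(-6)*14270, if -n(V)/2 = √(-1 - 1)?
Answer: -28540*I*√2 ≈ -40362.0*I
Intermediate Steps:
n(V) = -2*I*√2 (n(V) = -2*√(-1 - 1) = -2*I*√2)
n(-6)*14270 = -2*I*√2*14270 = -28540*I*√2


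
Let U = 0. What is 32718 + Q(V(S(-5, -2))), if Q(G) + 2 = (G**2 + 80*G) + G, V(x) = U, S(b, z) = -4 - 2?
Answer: 32716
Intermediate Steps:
S(b, z) = -6
V(x) = 0
Q(G) = -2 + G**2 + 81*G (Q(G) = -2 + ((G**2 + 80*G) + G) = -2 + (G**2 + 81*G) = -2 + G**2 + 81*G)
32718 + Q(V(S(-5, -2))) = 32718 + (-2 + 0**2 + 81*0) = 32718 + (-2 + 0 + 0) = 32718 - 2 = 32716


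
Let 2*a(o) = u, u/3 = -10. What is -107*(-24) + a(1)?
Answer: 2553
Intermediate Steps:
u = -30 (u = 3*(-10) = -30)
a(o) = -15 (a(o) = (1/2)*(-30) = -15)
-107*(-24) + a(1) = -107*(-24) - 15 = 2568 - 15 = 2553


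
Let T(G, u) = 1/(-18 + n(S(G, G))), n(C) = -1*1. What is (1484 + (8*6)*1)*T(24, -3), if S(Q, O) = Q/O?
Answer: -1532/19 ≈ -80.632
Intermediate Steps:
n(C) = -1
T(G, u) = -1/19 (T(G, u) = 1/(-18 - 1) = 1/(-19) = -1/19)
(1484 + (8*6)*1)*T(24, -3) = (1484 + (8*6)*1)*(-1/19) = (1484 + 48*1)*(-1/19) = (1484 + 48)*(-1/19) = 1532*(-1/19) = -1532/19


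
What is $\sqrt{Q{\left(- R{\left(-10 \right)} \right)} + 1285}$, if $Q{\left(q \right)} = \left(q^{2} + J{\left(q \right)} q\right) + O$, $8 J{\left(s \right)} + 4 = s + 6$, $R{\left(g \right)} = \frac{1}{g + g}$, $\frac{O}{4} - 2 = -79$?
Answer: $\frac{\sqrt{6252898}}{80} \approx 31.257$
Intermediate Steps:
$O = -308$ ($O = 8 + 4 \left(-79\right) = 8 - 316 = -308$)
$R{\left(g \right)} = \frac{1}{2 g}$
$J{\left(s \right)} = \frac{1}{4} + \frac{s}{8}$ ($J{\left(s \right)} = - \frac{1}{2} + \frac{s + 6}{8} = - \frac{1}{2} + \frac{6 + s}{8} = - \frac{1}{2} + \left(\frac{3}{4} + \frac{s}{8}\right) = \frac{1}{4} + \frac{s}{8}$)
$Q{\left(q \right)} = -308 + q^{2} + q \left(\frac{1}{4} + \frac{q}{8}\right)$ ($Q{\left(q \right)} = \left(q^{2} + \left(\frac{1}{4} + \frac{q}{8}\right) q\right) - 308 = \left(q^{2} + q \left(\frac{1}{4} + \frac{q}{8}\right)\right) - 308 = -308 + q^{2} + q \left(\frac{1}{4} + \frac{q}{8}\right)$)
$\sqrt{Q{\left(- R{\left(-10 \right)} \right)} + 1285} = \sqrt{\left(-308 + \frac{\left(-1\right) \frac{1}{2 \left(-10\right)}}{4} + \frac{9 \left(- \frac{1}{2 \left(-10\right)}\right)^{2}}{8}\right) + 1285} = \sqrt{\left(-308 + \frac{\left(-1\right) \frac{1}{2} \left(- \frac{1}{10}\right)}{4} + \frac{9 \left(- \frac{-1}{2 \cdot 10}\right)^{2}}{8}\right) + 1285} = \sqrt{\left(-308 + \frac{\left(-1\right) \left(- \frac{1}{20}\right)}{4} + \frac{9 \left(\left(-1\right) \left(- \frac{1}{20}\right)\right)^{2}}{8}\right) + 1285} = \sqrt{\left(-308 + \frac{1}{4} \cdot \frac{1}{20} + \frac{9}{8 \cdot 400}\right) + 1285} = \sqrt{\left(-308 + \frac{1}{80} + \frac{9}{8} \cdot \frac{1}{400}\right) + 1285} = \sqrt{\left(-308 + \frac{1}{80} + \frac{9}{3200}\right) + 1285} = \sqrt{- \frac{985551}{3200} + 1285} = \sqrt{\frac{3126449}{3200}} = \frac{\sqrt{6252898}}{80}$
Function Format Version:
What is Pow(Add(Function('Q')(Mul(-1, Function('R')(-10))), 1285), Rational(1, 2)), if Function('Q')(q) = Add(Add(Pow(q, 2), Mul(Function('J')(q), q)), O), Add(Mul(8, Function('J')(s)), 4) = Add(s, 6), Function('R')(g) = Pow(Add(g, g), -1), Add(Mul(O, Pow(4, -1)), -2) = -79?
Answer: Mul(Rational(1, 80), Pow(6252898, Rational(1, 2))) ≈ 31.257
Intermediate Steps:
O = -308 (O = Add(8, Mul(4, -79)) = Add(8, -316) = -308)
Function('R')(g) = Mul(Rational(1, 2), Pow(g, -1)) (Function('R')(g) = Pow(Mul(2, g), -1) = Mul(Rational(1, 2), Pow(g, -1)))
Function('J')(s) = Add(Rational(1, 4), Mul(Rational(1, 8), s)) (Function('J')(s) = Add(Rational(-1, 2), Mul(Rational(1, 8), Add(s, 6))) = Add(Rational(-1, 2), Mul(Rational(1, 8), Add(6, s))) = Add(Rational(-1, 2), Add(Rational(3, 4), Mul(Rational(1, 8), s))) = Add(Rational(1, 4), Mul(Rational(1, 8), s)))
Function('Q')(q) = Add(-308, Pow(q, 2), Mul(q, Add(Rational(1, 4), Mul(Rational(1, 8), q)))) (Function('Q')(q) = Add(Add(Pow(q, 2), Mul(Add(Rational(1, 4), Mul(Rational(1, 8), q)), q)), -308) = Add(Add(Pow(q, 2), Mul(q, Add(Rational(1, 4), Mul(Rational(1, 8), q)))), -308) = Add(-308, Pow(q, 2), Mul(q, Add(Rational(1, 4), Mul(Rational(1, 8), q)))))
Pow(Add(Function('Q')(Mul(-1, Function('R')(-10))), 1285), Rational(1, 2)) = Pow(Add(Add(-308, Mul(Rational(1, 4), Mul(-1, Mul(Rational(1, 2), Pow(-10, -1)))), Mul(Rational(9, 8), Pow(Mul(-1, Mul(Rational(1, 2), Pow(-10, -1))), 2))), 1285), Rational(1, 2)) = Pow(Add(Add(-308, Mul(Rational(1, 4), Mul(-1, Mul(Rational(1, 2), Rational(-1, 10)))), Mul(Rational(9, 8), Pow(Mul(-1, Mul(Rational(1, 2), Rational(-1, 10))), 2))), 1285), Rational(1, 2)) = Pow(Add(Add(-308, Mul(Rational(1, 4), Mul(-1, Rational(-1, 20))), Mul(Rational(9, 8), Pow(Mul(-1, Rational(-1, 20)), 2))), 1285), Rational(1, 2)) = Pow(Add(Add(-308, Mul(Rational(1, 4), Rational(1, 20)), Mul(Rational(9, 8), Pow(Rational(1, 20), 2))), 1285), Rational(1, 2)) = Pow(Add(Add(-308, Rational(1, 80), Mul(Rational(9, 8), Rational(1, 400))), 1285), Rational(1, 2)) = Pow(Add(Add(-308, Rational(1, 80), Rational(9, 3200)), 1285), Rational(1, 2)) = Pow(Add(Rational(-985551, 3200), 1285), Rational(1, 2)) = Pow(Rational(3126449, 3200), Rational(1, 2)) = Mul(Rational(1, 80), Pow(6252898, Rational(1, 2)))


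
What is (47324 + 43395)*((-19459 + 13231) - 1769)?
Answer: -725479843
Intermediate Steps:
(47324 + 43395)*((-19459 + 13231) - 1769) = 90719*(-6228 - 1769) = 90719*(-7997) = -725479843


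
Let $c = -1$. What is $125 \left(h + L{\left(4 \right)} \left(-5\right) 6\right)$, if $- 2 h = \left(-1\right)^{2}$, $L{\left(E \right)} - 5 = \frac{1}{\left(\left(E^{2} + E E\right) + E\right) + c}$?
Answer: $- \frac{264875}{14} \approx -18920.0$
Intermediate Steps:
$L{\left(E \right)} = 5 + \frac{1}{-1 + E + 2 E^{2}}$ ($L{\left(E \right)} = 5 + \frac{1}{\left(\left(E^{2} + E E\right) + E\right) - 1} = 5 + \frac{1}{\left(\left(E^{2} + E^{2}\right) + E\right) - 1} = 5 + \frac{1}{\left(2 E^{2} + E\right) - 1} = 5 + \frac{1}{\left(E + 2 E^{2}\right) - 1} = 5 + \frac{1}{-1 + E + 2 E^{2}}$)
$h = - \frac{1}{2}$ ($h = - \frac{\left(-1\right)^{2}}{2} = \left(- \frac{1}{2}\right) 1 = - \frac{1}{2} \approx -0.5$)
$125 \left(h + L{\left(4 \right)} \left(-5\right) 6\right) = 125 \left(- \frac{1}{2} + \frac{-4 + 5 \cdot 4 + 10 \cdot 4^{2}}{-1 + 4 + 2 \cdot 4^{2}} \left(-5\right) 6\right) = 125 \left(- \frac{1}{2} + \frac{-4 + 20 + 10 \cdot 16}{-1 + 4 + 2 \cdot 16} \left(-5\right) 6\right) = 125 \left(- \frac{1}{2} + \frac{-4 + 20 + 160}{-1 + 4 + 32} \left(-5\right) 6\right) = 125 \left(- \frac{1}{2} + \frac{1}{35} \cdot 176 \left(-5\right) 6\right) = 125 \left(- \frac{1}{2} + \frac{176}{35} \left(-5\right) 6\right) = 125 \left(- \frac{1}{2} - \frac{1056}{7}\right) = 125 \left(- \frac{2119}{14}\right) = - \frac{264875}{14}$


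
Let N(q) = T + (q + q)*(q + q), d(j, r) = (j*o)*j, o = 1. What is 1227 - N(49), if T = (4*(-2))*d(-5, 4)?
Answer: -8177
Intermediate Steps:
d(j, r) = j² (d(j, r) = (j*1)*j = j*j = j²)
T = -200 (T = (4*(-2))*(-5)² = -8*25 = -200)
N(q) = -200 + 4*q² (N(q) = -200 + (q + q)*(q + q) = -200 + (2*q)*(2*q) = -200 + 4*q²)
1227 - N(49) = 1227 - (-200 + 4*49²) = 1227 - (-200 + 4*2401) = 1227 - (-200 + 9604) = 1227 - 1*9404 = 1227 - 9404 = -8177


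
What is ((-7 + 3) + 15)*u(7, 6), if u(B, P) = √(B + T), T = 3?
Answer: 11*√10 ≈ 34.785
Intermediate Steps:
u(B, P) = √(3 + B) (u(B, P) = √(B + 3) = √(3 + B))
((-7 + 3) + 15)*u(7, 6) = ((-7 + 3) + 15)*√(3 + 7) = (-4 + 15)*√10 = 11*√10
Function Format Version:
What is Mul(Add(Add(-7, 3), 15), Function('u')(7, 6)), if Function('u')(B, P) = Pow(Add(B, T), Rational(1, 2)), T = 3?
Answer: Mul(11, Pow(10, Rational(1, 2))) ≈ 34.785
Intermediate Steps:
Function('u')(B, P) = Pow(Add(3, B), Rational(1, 2)) (Function('u')(B, P) = Pow(Add(B, 3), Rational(1, 2)) = Pow(Add(3, B), Rational(1, 2)))
Mul(Add(Add(-7, 3), 15), Function('u')(7, 6)) = Mul(Add(Add(-7, 3), 15), Pow(Add(3, 7), Rational(1, 2))) = Mul(Add(-4, 15), Pow(10, Rational(1, 2))) = Mul(11, Pow(10, Rational(1, 2)))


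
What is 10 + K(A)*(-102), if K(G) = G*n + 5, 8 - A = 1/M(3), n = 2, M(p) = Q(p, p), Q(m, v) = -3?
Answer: -2200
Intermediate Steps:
M(p) = -3
A = 25/3 (A = 8 - 1/(-3) = 8 - 1*(-⅓) = 8 + ⅓ = 25/3 ≈ 8.3333)
K(G) = 5 + 2*G (K(G) = G*2 + 5 = 2*G + 5 = 5 + 2*G)
10 + K(A)*(-102) = 10 + (5 + 2*(25/3))*(-102) = 10 + (5 + 50/3)*(-102) = 10 + (65/3)*(-102) = 10 - 2210 = -2200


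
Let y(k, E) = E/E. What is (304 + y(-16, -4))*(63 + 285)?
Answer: 106140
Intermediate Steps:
y(k, E) = 1
(304 + y(-16, -4))*(63 + 285) = (304 + 1)*(63 + 285) = 305*348 = 106140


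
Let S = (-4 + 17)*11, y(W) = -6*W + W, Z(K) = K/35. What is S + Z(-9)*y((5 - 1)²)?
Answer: 1145/7 ≈ 163.57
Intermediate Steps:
Z(K) = K/35 (Z(K) = K*(1/35) = K/35)
y(W) = -5*W
S = 143 (S = 13*11 = 143)
S + Z(-9)*y((5 - 1)²) = 143 + ((1/35)*(-9))*(-5*(5 - 1)²) = 143 - (-9)*4²/7 = 143 - (-9)*16/7 = 143 - 9/35*(-80) = 143 + 144/7 = 1145/7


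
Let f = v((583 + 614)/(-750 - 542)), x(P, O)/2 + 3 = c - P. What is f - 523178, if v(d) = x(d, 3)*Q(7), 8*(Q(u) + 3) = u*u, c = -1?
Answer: -142309641/272 ≈ -5.2320e+5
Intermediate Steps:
x(P, O) = -8 - 2*P (x(P, O) = -6 + 2*(-1 - P) = -6 + (-2 - 2*P) = -8 - 2*P)
Q(u) = -3 + u**2/8 (Q(u) = -3 + (u*u)/8 = -3 + u**2/8)
v(d) = -25 - 25*d/4 (v(d) = (-8 - 2*d)*(-3 + (1/8)*7**2) = (-8 - 2*d)*(-3 + (1/8)*49) = (-8 - 2*d)*(-3 + 49/8) = (-8 - 2*d)*(25/8) = -25 - 25*d/4)
f = -5225/272 (f = -25 - 25*(583 + 614)/(4*(-750 - 542)) = -25 - 29925/(4*(-1292)) = -25 - 29925*(-1)/(4*1292) = -25 - 25/4*(-63/68) = -25 + 1575/272 = -5225/272 ≈ -19.210)
f - 523178 = -5225/272 - 523178 = -142309641/272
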